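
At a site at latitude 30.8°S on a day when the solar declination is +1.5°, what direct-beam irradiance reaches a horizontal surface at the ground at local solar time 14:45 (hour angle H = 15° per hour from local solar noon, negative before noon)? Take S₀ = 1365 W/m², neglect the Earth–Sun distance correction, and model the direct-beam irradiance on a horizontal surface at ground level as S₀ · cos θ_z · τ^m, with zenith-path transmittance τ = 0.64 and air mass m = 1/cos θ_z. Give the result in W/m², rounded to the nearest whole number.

426 W/m²

Hour angle H = 15° × (14.75 − 12) = 41.25°.
cos θ_z = sin φ sin δ + cos φ cos δ cos H = (-0.5120)(0.0262) + (0.8590)(0.9997)(0.7518) = 0.6322.
Air mass m = 1/cos θ_z = 1/0.6322 = 1.582; τ^m = 0.64^1.582 = 0.4936.
Surface direct beam = 1365 × 0.6322 × 0.4936 = 425.95 W/m².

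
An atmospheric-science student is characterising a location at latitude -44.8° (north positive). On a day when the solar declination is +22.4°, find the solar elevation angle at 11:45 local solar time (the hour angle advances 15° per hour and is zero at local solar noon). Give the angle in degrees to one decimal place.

Hour angle H = 15° × (11.75 − 12) = -3.75°.
With φ = -44.8°, δ = 22.4°, H = -3.75°: sin φ sin δ = -0.2685, cos φ cos δ cos H = 0.6546, so cos θ_z = 0.3861.
θ_z = arccos(0.3861) = 67.29°, so the elevation is 90° − 67.29° = 22.71°.

22.7°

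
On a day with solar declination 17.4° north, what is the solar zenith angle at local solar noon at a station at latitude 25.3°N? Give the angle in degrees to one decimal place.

7.9°

At local solar noon the hour angle is zero, so the zenith angle is |φ − δ| = |25.3° − (17.4°)| = 7.9°.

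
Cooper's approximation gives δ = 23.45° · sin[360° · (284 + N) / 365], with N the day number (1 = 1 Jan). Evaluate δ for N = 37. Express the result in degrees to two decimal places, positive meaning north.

-16.11°

360 × (284 + 37) / 365 = 316.603°; sin(316.603°) = -0.6870.
δ = 23.45 × -0.6870 = -16.110° ≈ -16.11°.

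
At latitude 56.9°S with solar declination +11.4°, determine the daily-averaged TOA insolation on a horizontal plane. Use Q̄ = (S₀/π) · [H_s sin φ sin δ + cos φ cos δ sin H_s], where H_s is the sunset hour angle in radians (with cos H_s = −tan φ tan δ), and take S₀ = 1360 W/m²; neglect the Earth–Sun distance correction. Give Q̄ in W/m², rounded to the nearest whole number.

−tan φ tan δ = −(-1.5340)(0.2016) = 0.3093; H_s = arccos(0.3093) = 71.98°. In radians, H_s = 1.2563.
H_s sin φ sin δ = 1.2563 × -0.8377 × 0.1977 = -0.2081.
cos φ cos δ sin H_s = 0.5461 × 0.9803 × 0.9510 = 0.5091.
Q̄ = (1360/π) × (-0.2081 + 0.5091) = 432.90 × 0.3010 = 130.30 W/m².

130 W/m²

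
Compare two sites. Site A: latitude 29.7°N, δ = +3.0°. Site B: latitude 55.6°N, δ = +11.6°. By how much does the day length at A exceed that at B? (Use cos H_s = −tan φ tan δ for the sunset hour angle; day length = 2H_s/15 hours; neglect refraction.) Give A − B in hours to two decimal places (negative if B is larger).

A: H_s = arccos(−tan 29.7° · tan 3.0°) = 91.71°, so 2H_s/15 = 12.2280 h.
B: H_s = arccos(−tan 55.6° · tan 11.6°) = 107.44°, so 2H_s/15 = 14.3253 h.
A − B = 12.2280 − 14.3253 = -2.0973 h.

-2.10 h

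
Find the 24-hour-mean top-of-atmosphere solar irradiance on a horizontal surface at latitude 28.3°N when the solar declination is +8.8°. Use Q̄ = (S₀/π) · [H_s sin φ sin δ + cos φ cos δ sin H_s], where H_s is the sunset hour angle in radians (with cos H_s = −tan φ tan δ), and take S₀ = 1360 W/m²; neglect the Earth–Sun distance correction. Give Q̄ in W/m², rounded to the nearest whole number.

427 W/m²

−tan φ tan δ = −(0.5384)(0.1548) = -0.0833; H_s = arccos(-0.0833) = 94.78°. In radians, H_s = 1.6542.
H_s sin φ sin δ = 1.6542 × 0.4741 × 0.1530 = 0.1200.
cos φ cos δ sin H_s = 0.8805 × 0.9882 × 0.9965 = 0.8671.
Q̄ = (1360/π) × (0.1200 + 0.8671) = 432.90 × 0.9871 = 427.32 W/m².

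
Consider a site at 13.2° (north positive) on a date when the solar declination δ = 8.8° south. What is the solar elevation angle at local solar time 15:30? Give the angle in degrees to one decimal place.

33.4°

Hour angle H = 15° × (15.5 − 12) = 52.50°.
With φ = 13.2°, δ = -8.8°, H = 52.50°: sin φ sin δ = -0.0349, cos φ cos δ cos H = 0.5857, so cos θ_z = 0.5508.
θ_z = arccos(0.5508) = 56.58°, so the elevation is 90° − 56.58° = 33.42°.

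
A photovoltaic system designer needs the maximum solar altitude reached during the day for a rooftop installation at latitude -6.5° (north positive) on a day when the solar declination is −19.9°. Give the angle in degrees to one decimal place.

76.6°

At local solar noon the hour angle is zero, so the elevation is 90° − |φ − δ| = 90° − |-6.5° − (-19.9°)| = 90° − 13.4° = 76.6°.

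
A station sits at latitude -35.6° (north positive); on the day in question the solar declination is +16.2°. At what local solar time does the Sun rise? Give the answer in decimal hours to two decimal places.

6.80 h

The sunset hour angle satisfies cos H_s = −tan φ tan δ = 0.2080, giving H_s = 77.99°.
Sunrise is at 12 − H_s/15 = 12 − 5.199 = 6.801 h local solar time.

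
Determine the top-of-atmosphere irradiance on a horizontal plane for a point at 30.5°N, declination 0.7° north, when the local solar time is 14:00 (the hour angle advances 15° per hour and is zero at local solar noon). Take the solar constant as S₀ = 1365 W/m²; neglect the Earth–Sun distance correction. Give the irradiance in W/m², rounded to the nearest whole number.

Hour angle H = 15° × (14 − 12) = 30.00°.
cos θ_z = sin φ sin δ + cos φ cos δ cos H = (0.5075)(0.0122) + (0.8616)(0.9999)(0.8660) = 0.7523.
Top-of-atmosphere irradiance = S₀ cos θ_z = 1365 × 0.7523 = 1026.89 W/m².

1027 W/m²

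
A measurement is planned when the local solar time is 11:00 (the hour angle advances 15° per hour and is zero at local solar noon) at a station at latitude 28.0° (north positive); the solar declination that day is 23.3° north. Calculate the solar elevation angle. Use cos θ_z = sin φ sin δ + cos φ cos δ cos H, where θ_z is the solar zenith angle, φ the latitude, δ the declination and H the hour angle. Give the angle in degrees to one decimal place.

Hour angle H = 15° × (11 − 12) = -15.00°.
cos θ_z = sin(28.0°) sin(23.3°) + cos(28.0°) cos(23.3°) cos(-15.00°) = 0.1857 + 0.7833 = 0.9690.
θ_z = arccos(0.9690) = 14.30°, so the elevation is 90° − 14.30° = 75.70°.

75.7°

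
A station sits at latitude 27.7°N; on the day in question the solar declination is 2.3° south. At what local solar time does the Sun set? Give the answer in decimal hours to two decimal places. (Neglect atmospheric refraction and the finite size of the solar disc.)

−tan φ tan δ = −(0.5250)(-0.0402) = 0.0211; H_s = arccos(0.0211) = 88.79°.
Sunset is at 12 + H_s/15 = 12 + 5.919 = 17.919 h local solar time.

17.92 h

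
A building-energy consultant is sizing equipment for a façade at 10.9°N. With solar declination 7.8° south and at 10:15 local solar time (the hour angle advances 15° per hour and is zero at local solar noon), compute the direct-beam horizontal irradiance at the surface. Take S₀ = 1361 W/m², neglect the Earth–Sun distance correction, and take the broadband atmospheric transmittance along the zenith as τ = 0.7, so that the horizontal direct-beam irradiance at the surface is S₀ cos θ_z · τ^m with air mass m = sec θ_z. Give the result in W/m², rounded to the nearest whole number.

756 W/m²

Hour angle H = 15° × (10.25 − 12) = -26.25°.
cos θ_z = sin(10.9°) sin(-7.8°) + cos(10.9°) cos(-7.8°) cos(-26.25°) = -0.0257 + 0.8725 = 0.8468.
Air mass m = 1/cos θ_z = 1/0.8468 = 1.181; τ^m = 0.7^1.181 = 0.6562.
Surface direct beam = 1361 × 0.8468 × 0.6562 = 756.27 W/m².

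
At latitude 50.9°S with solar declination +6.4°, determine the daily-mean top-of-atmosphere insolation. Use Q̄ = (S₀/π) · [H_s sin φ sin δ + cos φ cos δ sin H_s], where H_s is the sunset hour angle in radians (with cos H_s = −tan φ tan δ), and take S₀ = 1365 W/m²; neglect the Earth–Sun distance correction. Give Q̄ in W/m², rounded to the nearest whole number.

216 W/m²

cos H_s = −tan(-50.9°) · tan(6.4°) = 0.1380, so H_s = arccos(0.1380) = 82.07°. In radians, H_s = 1.4324.
H_s sin φ sin δ = 1.4324 × -0.7760 × 0.1115 = -0.1239.
cos φ cos δ sin H_s = 0.6307 × 0.9938 × 0.9904 = 0.6208.
Q̄ = (1365/π) × (-0.1239 + 0.6208) = 434.49 × 0.4969 = 215.90 W/m².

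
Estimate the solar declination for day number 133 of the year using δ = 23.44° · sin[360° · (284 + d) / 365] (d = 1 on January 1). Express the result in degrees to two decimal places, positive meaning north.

360 × (284 + 133) / 365 = 411.288°; sin(411.288°) = 0.7803.
δ = 23.44 × 0.7803 = 18.290° ≈ +18.29°.

+18.29°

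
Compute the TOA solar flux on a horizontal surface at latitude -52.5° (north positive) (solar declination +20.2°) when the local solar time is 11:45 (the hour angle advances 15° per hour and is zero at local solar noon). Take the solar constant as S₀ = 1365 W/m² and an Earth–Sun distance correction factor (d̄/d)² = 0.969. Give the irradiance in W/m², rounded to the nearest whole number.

Hour angle H = 15° × (11.75 − 12) = -3.75°.
cos θ_z = sin φ sin δ + cos φ cos δ cos H = (-0.7934)(0.3453) + (0.6088)(0.9385)(0.9979) = 0.2962.
Top-of-atmosphere irradiance = S₀ (d̄/d)² cos θ_z = 1365 × 0.969 × 0.2962 = 391.78 W/m².

392 W/m²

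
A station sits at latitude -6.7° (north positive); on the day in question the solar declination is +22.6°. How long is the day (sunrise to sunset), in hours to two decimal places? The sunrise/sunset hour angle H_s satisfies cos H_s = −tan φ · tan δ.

cos H_s = −tan(-6.7°) · tan(22.6°) = 0.0489, so H_s = arccos(0.0489) = 87.20°.
Day length = 2 H_s / 15° h⁻¹ = 174.40° / 15 = 11.627 h.

11.63 hours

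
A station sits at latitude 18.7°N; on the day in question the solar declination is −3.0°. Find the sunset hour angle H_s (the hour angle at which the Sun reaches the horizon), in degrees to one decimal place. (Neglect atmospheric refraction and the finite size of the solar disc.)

−tan φ tan δ = −(0.3385)(-0.0524) = 0.0177; H_s = arccos(0.0177) = 88.99°.

89.0°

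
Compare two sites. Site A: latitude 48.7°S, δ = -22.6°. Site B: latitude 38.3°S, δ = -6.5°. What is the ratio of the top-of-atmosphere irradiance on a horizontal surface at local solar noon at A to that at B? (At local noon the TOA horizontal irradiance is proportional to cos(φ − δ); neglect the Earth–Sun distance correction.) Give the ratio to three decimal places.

1.057

A: cos θ_z = cos(-48.7° − (-22.6°)) = 0.8980.
B: cos θ_z = cos(-38.3° − (-6.5°)) = 0.8499.
Ratio A/B = 0.8980 / 0.8499 = 1.0566.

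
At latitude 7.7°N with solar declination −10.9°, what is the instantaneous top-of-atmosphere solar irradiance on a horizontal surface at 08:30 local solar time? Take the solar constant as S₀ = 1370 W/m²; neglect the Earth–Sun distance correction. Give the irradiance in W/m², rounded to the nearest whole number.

Hour angle H = 15° × (8.5 − 12) = -52.50°.
cos θ_z = sin φ sin δ + cos φ cos δ cos H = (0.1340)(-0.1891) + (0.9910)(0.9820)(0.6088) = 0.5671.
Top-of-atmosphere irradiance = S₀ cos θ_z = 1370 × 0.5671 = 776.93 W/m².

777 W/m²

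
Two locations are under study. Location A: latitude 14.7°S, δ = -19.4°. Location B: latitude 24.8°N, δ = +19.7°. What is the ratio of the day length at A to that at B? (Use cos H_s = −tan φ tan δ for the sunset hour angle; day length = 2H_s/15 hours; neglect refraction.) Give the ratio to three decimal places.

A: H_s = arccos(−tan -14.7° · tan -19.4°) = 95.30°, so 2H_s/15 = 12.7067 h.
B: H_s = arccos(−tan 24.8° · tan 19.7°) = 99.52°, so 2H_s/15 = 13.2693 h.
Ratio A/B = 12.7067 / 13.2693 = 0.9576.

0.958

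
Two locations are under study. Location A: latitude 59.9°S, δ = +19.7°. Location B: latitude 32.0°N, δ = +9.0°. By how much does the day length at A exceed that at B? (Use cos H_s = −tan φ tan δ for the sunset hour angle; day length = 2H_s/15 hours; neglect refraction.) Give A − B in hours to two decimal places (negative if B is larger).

-5.84 h

A: H_s = arccos(−tan -59.9° · tan 19.7°) = 51.85°, so 2H_s/15 = 6.9133 h.
B: H_s = arccos(−tan 32.0° · tan 9.0°) = 95.68°, so 2H_s/15 = 12.7573 h.
A − B = 6.9133 − 12.7573 = -5.8440 h.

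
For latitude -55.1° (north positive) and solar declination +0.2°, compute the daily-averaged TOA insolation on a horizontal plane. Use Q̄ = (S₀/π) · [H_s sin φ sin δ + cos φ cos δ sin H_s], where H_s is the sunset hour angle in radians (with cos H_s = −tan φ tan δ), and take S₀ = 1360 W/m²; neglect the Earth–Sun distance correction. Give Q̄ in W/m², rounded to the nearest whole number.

cos H_s = −tan(-55.1°) · tan(0.2°) = 0.0050, so H_s = arccos(0.0050) = 89.71°. In radians, H_s = 1.5657.
H_s sin φ sin δ = 1.5657 × -0.8202 × 0.0035 = -0.0045.
cos φ cos δ sin H_s = 0.5721 × 1.0000 × 1.0000 = 0.5721.
Q̄ = (1360/π) × (-0.0045 + 0.5721) = 432.90 × 0.5676 = 245.71 W/m².

246 W/m²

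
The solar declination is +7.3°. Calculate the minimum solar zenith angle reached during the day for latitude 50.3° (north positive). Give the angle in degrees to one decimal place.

At local solar noon the hour angle is zero, so the zenith angle is |φ − δ| = |50.3° − (7.3°)| = 43.0°.

43.0°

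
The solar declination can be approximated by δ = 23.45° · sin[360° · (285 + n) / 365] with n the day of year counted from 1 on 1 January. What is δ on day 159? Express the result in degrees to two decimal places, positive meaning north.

360 × (285 + 159) / 365 = 437.918°; sin(437.918°) = 0.9778.
δ = 23.45 × 0.9778 = 22.929° ≈ +22.93°.

+22.93°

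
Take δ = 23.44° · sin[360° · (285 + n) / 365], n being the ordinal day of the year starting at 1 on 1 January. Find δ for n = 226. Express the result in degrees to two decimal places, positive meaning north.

+13.78°

360 × (285 + 226) / 365 = 504.000°; sin(504.000°) = 0.5878.
δ = 23.44 × 0.5878 = 13.778° ≈ +13.78°.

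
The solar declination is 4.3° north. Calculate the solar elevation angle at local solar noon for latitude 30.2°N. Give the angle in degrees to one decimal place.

At local solar noon the hour angle is zero, so the elevation is 90° − |φ − δ| = 90° − |30.2° − (4.3°)| = 90° − 25.9° = 64.1°.

64.1°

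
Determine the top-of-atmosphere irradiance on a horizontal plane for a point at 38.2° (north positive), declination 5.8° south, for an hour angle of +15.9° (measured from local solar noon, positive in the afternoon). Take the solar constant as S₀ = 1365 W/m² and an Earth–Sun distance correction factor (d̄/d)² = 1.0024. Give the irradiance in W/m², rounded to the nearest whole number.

943 W/m²

cos θ_z = sin(38.2°) sin(-5.8°) + cos(38.2°) cos(-5.8°) cos(15.90°) = -0.0625 + 0.7519 = 0.6894.
Top-of-atmosphere irradiance = S₀ (d̄/d)² cos θ_z = 1365 × 1.0024 × 0.6894 = 943.29 W/m².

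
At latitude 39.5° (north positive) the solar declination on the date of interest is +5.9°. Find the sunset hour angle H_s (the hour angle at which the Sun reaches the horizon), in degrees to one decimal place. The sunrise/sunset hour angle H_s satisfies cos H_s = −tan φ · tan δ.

cos H_s = −tan(39.5°) · tan(5.9°) = -0.0852, so H_s = arccos(-0.0852) = 94.89°.

94.9°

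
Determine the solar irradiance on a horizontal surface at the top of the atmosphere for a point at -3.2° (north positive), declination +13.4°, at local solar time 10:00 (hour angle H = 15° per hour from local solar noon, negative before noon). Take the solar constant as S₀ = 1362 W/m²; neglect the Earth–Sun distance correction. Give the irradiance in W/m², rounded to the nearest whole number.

Hour angle H = 15° × (10 − 12) = -30.00°.
With φ = -3.2°, δ = 13.4°, H = -30.00°: sin φ sin δ = -0.0129, cos φ cos δ cos H = 0.8411, so cos θ_z = 0.8282.
Top-of-atmosphere irradiance = S₀ cos θ_z = 1362 × 0.8282 = 1128.01 W/m².

1128 W/m²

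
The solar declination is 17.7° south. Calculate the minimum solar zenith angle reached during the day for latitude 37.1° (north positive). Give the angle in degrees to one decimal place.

54.8°

At local solar noon the hour angle is zero, so the zenith angle is |φ − δ| = |37.1° − (-17.7°)| = 54.8°.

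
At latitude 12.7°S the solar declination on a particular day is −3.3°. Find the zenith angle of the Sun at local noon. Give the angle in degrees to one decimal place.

At local solar noon the hour angle is zero, so the zenith angle is |φ − δ| = |-12.7° − (-3.3°)| = 9.4°.

9.4°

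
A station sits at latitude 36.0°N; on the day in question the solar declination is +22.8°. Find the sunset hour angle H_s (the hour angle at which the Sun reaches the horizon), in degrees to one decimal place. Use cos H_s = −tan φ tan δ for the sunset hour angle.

107.8°

cos H_s = −tan(36.0°) · tan(22.8°) = -0.3054, so H_s = arccos(-0.3054) = 107.78°.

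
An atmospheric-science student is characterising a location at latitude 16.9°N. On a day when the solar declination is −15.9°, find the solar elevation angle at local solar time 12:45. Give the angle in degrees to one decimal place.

55.4°

Hour angle H = 15° × (12.75 − 12) = 11.25°.
With φ = 16.9°, δ = -15.9°, H = 11.25°: sin φ sin δ = -0.0796, cos φ cos δ cos H = 0.9025, so cos θ_z = 0.8229.
θ_z = arccos(0.8229) = 34.62°, so the elevation is 90° − 34.62° = 55.38°.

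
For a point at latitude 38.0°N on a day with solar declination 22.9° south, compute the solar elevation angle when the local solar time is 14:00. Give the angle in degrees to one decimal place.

22.9°

Hour angle H = 15° × (14 − 12) = 30.00°.
cos θ_z = sin(38.0°) sin(-22.9°) + cos(38.0°) cos(-22.9°) cos(30.00°) = -0.2396 + 0.6287 = 0.3891.
θ_z = arccos(0.3891) = 67.10°, so the elevation is 90° − 67.10° = 22.90°.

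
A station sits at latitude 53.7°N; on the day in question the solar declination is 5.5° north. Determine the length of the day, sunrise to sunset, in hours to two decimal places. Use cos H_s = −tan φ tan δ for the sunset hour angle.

cos H_s = −tan(53.7°) · tan(5.5°) = -0.1311, so H_s = arccos(-0.1311) = 97.53°.
Day length = 2 H_s / 15° h⁻¹ = 195.06° / 15 = 13.004 h.

13.00 hours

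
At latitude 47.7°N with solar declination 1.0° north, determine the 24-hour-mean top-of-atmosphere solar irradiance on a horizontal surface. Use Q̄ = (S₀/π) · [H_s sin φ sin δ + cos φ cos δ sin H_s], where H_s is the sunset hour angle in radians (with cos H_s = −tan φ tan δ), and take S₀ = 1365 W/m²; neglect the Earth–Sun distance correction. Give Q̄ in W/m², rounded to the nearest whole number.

301 W/m²

cos H_s = −tan(47.7°) · tan(1.0°) = -0.0192, so H_s = arccos(-0.0192) = 91.10°. In radians, H_s = 1.5900.
H_s sin φ sin δ = 1.5900 × 0.7396 × 0.0175 = 0.0206.
cos φ cos δ sin H_s = 0.6730 × 0.9998 × 0.9998 = 0.6727.
Q̄ = (1365/π) × (0.0206 + 0.6727) = 434.49 × 0.6933 = 301.23 W/m².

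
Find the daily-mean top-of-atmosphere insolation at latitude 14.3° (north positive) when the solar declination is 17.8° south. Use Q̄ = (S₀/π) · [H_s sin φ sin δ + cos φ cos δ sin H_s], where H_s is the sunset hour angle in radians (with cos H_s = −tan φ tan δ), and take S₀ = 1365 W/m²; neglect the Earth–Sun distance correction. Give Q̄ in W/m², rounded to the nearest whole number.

351 W/m²

The sunset hour angle satisfies cos H_s = −tan φ tan δ = 0.0818, giving H_s = 85.31°. In radians, H_s = 1.4889.
H_s sin φ sin δ = 1.4889 × 0.2470 × -0.3057 = -0.1124.
cos φ cos δ sin H_s = 0.9690 × 0.9521 × 0.9966 = 0.9194.
Q̄ = (1365/π) × (-0.1124 + 0.9194) = 434.49 × 0.8070 = 350.63 W/m².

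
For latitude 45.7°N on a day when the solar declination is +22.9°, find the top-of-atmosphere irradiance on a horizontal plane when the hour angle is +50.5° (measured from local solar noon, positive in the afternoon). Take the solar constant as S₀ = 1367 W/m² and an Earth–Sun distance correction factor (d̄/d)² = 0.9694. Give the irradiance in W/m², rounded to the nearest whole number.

911 W/m²

With φ = 45.7°, δ = 22.9°, H = 50.50°: sin φ sin δ = 0.2785, cos φ cos δ cos H = 0.4092, so cos θ_z = 0.6877.
Top-of-atmosphere irradiance = S₀ (d̄/d)² cos θ_z = 1367 × 0.9694 × 0.6877 = 911.32 W/m².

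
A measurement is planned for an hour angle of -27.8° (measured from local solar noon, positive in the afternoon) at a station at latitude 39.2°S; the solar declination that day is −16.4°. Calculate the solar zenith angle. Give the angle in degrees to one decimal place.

cos θ_z = sin φ sin δ + cos φ cos δ cos H = (-0.6320)(-0.2823) + (0.7749)(0.9593)(0.8846) = 0.8360.
θ_z = arccos(0.8360) = 33.28°.

33.3°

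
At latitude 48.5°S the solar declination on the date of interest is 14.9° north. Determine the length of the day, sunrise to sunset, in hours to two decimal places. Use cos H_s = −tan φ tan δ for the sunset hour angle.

9.67 hours

cos H_s = −tan(-48.5°) · tan(14.9°) = 0.3007, so H_s = arccos(0.3007) = 72.50°.
Day length = 2 H_s / 15° h⁻¹ = 145.00° / 15 = 9.667 h.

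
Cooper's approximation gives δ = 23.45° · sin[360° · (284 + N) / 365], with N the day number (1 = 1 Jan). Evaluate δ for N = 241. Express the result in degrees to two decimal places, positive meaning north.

+8.86°

360 × (284 + 241) / 365 = 517.808°; sin(517.808°) = 0.3777.
δ = 23.45 × 0.3777 = 8.857° ≈ +8.86°.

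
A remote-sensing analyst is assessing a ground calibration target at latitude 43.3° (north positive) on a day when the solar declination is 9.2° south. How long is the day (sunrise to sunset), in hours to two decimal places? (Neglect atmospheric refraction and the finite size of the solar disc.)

10.83 hours

cos H_s = −tan(43.3°) · tan(-9.2°) = 0.1526, so H_s = arccos(0.1526) = 81.22°.
Day length = 2 H_s / 15° h⁻¹ = 162.44° / 15 = 10.829 h.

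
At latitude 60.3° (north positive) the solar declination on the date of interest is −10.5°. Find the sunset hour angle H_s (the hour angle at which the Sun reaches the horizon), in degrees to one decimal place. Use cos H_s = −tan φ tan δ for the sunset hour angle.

cos H_s = −tan(60.3°) · tan(-10.5°) = 0.3249, so H_s = arccos(0.3249) = 71.04°.

71.0°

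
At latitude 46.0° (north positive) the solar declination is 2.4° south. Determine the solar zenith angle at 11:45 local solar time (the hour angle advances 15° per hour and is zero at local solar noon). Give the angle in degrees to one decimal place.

Hour angle H = 15° × (11.75 − 12) = -3.75°.
cos θ_z = sin φ sin δ + cos φ cos δ cos H = (0.7193)(-0.0419) + (0.6947)(0.9991)(0.9979) = 0.6625.
θ_z = arccos(0.6625) = 48.51°.

48.5°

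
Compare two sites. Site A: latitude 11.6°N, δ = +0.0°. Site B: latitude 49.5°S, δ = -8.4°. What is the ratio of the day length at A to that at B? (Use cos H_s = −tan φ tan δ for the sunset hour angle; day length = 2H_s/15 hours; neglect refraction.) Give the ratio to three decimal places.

A: H_s = arccos(−tan 11.6° · tan 0.0°) = 90.00°, so 2H_s/15 = 12.0000 h.
B: H_s = arccos(−tan -49.5° · tan -8.4°) = 99.96°, so 2H_s/15 = 13.3280 h.
Ratio A/B = 12.0000 / 13.3280 = 0.9004.

0.900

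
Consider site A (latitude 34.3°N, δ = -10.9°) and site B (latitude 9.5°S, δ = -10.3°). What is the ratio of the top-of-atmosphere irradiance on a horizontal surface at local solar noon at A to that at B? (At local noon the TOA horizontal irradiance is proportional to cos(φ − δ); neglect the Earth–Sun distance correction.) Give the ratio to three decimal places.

A: cos θ_z = cos(34.3° − (-10.9°)) = 0.7046.
B: cos θ_z = cos(-9.5° − (-10.3°)) = 0.9999.
Ratio A/B = 0.7046 / 0.9999 = 0.7047.

0.705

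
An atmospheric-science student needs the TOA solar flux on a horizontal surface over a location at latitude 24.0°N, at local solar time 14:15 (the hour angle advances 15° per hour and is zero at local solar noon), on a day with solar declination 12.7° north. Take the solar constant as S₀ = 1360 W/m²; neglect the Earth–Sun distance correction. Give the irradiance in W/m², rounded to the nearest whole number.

1129 W/m²

Hour angle H = 15° × (14.25 − 12) = 33.75°.
cos θ_z = sin φ sin δ + cos φ cos δ cos H = (0.4067)(0.2198) + (0.9135)(0.9755)(0.8315) = 0.8304.
Top-of-atmosphere irradiance = S₀ cos θ_z = 1360 × 0.8304 = 1129.34 W/m².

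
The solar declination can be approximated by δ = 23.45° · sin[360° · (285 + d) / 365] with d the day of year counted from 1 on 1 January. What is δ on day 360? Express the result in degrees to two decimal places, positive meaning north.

-23.31°

360 × (285 + 360) / 365 = 636.164°; sin(636.164°) = -0.9942.
δ = 23.45 × -0.9942 = -23.314° ≈ -23.31°.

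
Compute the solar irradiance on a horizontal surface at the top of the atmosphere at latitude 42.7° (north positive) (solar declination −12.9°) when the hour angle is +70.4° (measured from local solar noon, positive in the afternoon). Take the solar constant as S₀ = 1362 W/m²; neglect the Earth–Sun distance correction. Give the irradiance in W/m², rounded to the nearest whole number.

With φ = 42.7°, δ = -12.9°, H = 70.40°: sin φ sin δ = -0.1514, cos φ cos δ cos H = 0.2403, so cos θ_z = 0.0889.
Top-of-atmosphere irradiance = S₀ cos θ_z = 1362 × 0.0889 = 121.08 W/m².

121 W/m²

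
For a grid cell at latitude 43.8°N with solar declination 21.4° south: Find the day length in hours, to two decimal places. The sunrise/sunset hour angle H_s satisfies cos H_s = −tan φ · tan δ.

−tan φ tan δ = −(0.9590)(-0.3919) = 0.3758; H_s = arccos(0.3758) = 67.93°.
Day length = 2 H_s / 15° h⁻¹ = 135.86° / 15 = 9.057 h.

9.06 hours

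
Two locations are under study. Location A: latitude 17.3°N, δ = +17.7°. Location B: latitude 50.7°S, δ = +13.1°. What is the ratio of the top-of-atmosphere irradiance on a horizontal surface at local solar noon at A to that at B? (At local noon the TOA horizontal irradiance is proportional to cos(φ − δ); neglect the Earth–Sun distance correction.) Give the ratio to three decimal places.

2.265

A: cos θ_z = cos(17.3° − (17.7°)) = 1.0000.
B: cos θ_z = cos(-50.7° − (13.1°)) = 0.4415.
Ratio A/B = 1.0000 / 0.4415 = 2.2650.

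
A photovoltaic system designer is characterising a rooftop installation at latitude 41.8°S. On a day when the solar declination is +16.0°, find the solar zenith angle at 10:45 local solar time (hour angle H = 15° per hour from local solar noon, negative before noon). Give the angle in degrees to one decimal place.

Hour angle H = 15° × (10.75 − 12) = -18.75°.
cos θ_z = sin φ sin δ + cos φ cos δ cos H = (-0.6665)(0.2756) + (0.7455)(0.9613)(0.9469) = 0.4949.
θ_z = arccos(0.4949) = 60.34°.

60.3°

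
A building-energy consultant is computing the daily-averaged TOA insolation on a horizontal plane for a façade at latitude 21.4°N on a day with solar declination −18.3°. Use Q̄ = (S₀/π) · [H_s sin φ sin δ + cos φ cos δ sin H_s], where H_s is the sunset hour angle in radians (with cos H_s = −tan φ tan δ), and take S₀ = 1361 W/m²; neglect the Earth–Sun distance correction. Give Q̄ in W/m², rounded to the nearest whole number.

308 W/m²

−tan φ tan δ = −(0.3919)(-0.3307) = 0.1296; H_s = arccos(0.1296) = 82.55°. In radians, H_s = 1.4408.
H_s sin φ sin δ = 1.4408 × 0.3649 × -0.3140 = -0.1651.
cos φ cos δ sin H_s = 0.9311 × 0.9494 × 0.9916 = 0.8766.
Q̄ = (1361/π) × (-0.1651 + 0.8766) = 433.22 × 0.7115 = 308.24 W/m².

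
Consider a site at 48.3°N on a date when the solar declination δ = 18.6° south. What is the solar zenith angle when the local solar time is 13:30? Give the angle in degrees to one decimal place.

Hour angle H = 15° × (13.5 − 12) = 22.50°.
cos θ_z = sin φ sin δ + cos φ cos δ cos H = (0.7466)(-0.3190) + (0.6652)(0.9478)(0.9239) = 0.3443.
θ_z = arccos(0.3443) = 69.86°.

69.9°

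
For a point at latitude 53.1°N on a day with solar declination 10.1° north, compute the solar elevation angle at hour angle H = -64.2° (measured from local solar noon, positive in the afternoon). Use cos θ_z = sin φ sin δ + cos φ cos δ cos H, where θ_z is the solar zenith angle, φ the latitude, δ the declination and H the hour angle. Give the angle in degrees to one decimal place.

cos θ_z = sin φ sin δ + cos φ cos δ cos H = (0.7997)(0.1754) + (0.6004)(0.9845)(0.4352) = 0.3975.
θ_z = arccos(0.3975) = 66.58°, so the elevation is 90° − 66.58° = 23.42°.

23.4°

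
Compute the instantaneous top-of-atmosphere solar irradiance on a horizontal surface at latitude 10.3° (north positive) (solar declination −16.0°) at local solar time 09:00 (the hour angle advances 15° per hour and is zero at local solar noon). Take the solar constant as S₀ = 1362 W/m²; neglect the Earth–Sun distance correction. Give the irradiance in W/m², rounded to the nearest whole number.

Hour angle H = 15° × (9 − 12) = -45.00°.
cos θ_z = sin φ sin δ + cos φ cos δ cos H = (0.1788)(-0.2756) + (0.9839)(0.9613)(0.7071) = 0.6195.
Top-of-atmosphere irradiance = S₀ cos θ_z = 1362 × 0.6195 = 843.76 W/m².

844 W/m²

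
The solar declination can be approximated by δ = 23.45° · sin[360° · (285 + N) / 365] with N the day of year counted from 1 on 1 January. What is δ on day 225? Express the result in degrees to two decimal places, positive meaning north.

360 × (285 + 225) / 365 = 503.014°; sin(503.014°) = 0.6016.
δ = 23.45 × 0.6016 = 14.108° ≈ +14.11°.

+14.11°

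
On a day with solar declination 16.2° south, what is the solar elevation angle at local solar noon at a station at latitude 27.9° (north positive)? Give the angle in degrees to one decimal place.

45.9°

At local solar noon the hour angle is zero, so the elevation is 90° − |φ − δ| = 90° − |27.9° − (-16.2°)| = 90° − 44.1° = 45.9°.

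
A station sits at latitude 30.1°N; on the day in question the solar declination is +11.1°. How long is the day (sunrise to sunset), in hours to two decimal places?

The sunset hour angle satisfies cos H_s = −tan φ tan δ = -0.1137, giving H_s = 96.53°.
Day length = 2 H_s / 15° h⁻¹ = 193.06° / 15 = 12.871 h.

12.87 hours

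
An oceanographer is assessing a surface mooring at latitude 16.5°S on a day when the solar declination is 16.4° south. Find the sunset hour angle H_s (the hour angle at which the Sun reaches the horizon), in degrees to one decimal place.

95.0°

cos H_s = −tan(-16.5°) · tan(-16.4°) = -0.0872, so H_s = arccos(-0.0872) = 95.00°.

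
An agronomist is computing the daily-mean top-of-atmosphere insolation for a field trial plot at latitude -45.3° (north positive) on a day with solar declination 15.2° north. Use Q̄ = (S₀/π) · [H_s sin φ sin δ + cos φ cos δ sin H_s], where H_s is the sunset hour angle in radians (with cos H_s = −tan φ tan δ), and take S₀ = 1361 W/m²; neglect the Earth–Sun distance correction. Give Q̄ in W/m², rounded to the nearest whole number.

The sunset hour angle satisfies cos H_s = −tan φ tan δ = 0.2746, giving H_s = 74.06°. In radians, H_s = 1.2926.
H_s sin φ sin δ = 1.2926 × -0.7108 × 0.2622 = -0.2409.
cos φ cos δ sin H_s = 0.7034 × 0.9650 × 0.9616 = 0.6527.
Q̄ = (1361/π) × (-0.2409 + 0.6527) = 433.22 × 0.4118 = 178.40 W/m².

178 W/m²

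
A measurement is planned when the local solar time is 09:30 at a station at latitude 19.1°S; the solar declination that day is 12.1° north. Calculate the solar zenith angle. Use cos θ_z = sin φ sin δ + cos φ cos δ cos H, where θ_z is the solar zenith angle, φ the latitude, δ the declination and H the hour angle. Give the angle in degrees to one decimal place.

48.4°

Hour angle H = 15° × (9.5 − 12) = -37.50°.
cos θ_z = sin(-19.1°) sin(12.1°) + cos(-19.1°) cos(12.1°) cos(-37.50°) = -0.0686 + 0.7330 = 0.6644.
θ_z = arccos(0.6644) = 48.36°.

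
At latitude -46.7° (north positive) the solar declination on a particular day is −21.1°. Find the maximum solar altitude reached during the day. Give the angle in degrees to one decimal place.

64.4°

At local solar noon the hour angle is zero, so the elevation is 90° − |φ − δ| = 90° − |-46.7° − (-21.1°)| = 90° − 25.6° = 64.4°.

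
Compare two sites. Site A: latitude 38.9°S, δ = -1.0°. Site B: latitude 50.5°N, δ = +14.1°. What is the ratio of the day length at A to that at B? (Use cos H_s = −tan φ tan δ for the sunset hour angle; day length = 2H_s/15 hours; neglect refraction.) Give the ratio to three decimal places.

0.843

A: H_s = arccos(−tan -38.9° · tan -1.0°) = 90.81°, so 2H_s/15 = 12.1080 h.
B: H_s = arccos(−tan 50.5° · tan 14.1°) = 107.74°, so 2H_s/15 = 14.3653 h.
Ratio A/B = 12.1080 / 14.3653 = 0.8429.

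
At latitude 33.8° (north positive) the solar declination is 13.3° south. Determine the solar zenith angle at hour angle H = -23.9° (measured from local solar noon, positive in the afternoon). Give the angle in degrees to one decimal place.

52.3°

With φ = 33.8°, δ = -13.3°, H = -23.90°: sin φ sin δ = -0.1280, cos φ cos δ cos H = 0.7394, so cos θ_z = 0.6114.
θ_z = arccos(0.6114) = 52.31°.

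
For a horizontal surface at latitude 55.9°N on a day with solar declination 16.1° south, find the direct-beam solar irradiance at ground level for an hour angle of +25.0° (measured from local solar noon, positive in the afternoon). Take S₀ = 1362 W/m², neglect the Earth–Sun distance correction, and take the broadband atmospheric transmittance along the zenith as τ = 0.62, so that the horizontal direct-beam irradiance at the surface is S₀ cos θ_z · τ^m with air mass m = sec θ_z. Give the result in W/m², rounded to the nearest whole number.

cos θ_z = sin φ sin δ + cos φ cos δ cos H = (0.8281)(-0.2773) + (0.5606)(0.9608)(0.9063) = 0.2585.
Air mass m = 1/cos θ_z = 1/0.2585 = 3.868; τ^m = 0.62^3.868 = 0.1574.
Surface direct beam = 1362 × 0.2585 × 0.1574 = 55.42 W/m².

55 W/m²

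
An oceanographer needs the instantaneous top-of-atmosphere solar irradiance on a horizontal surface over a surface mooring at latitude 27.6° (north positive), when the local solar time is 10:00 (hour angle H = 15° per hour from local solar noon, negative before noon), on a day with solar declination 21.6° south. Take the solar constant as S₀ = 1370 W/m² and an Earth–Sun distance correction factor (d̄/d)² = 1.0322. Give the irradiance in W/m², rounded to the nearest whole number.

768 W/m²

Hour angle H = 15° × (10 − 12) = -30.00°.
cos θ_z = sin(27.6°) sin(-21.6°) + cos(27.6°) cos(-21.6°) cos(-30.00°) = -0.1706 + 0.7136 = 0.5430.
Top-of-atmosphere irradiance = S₀ (d̄/d)² cos θ_z = 1370 × 1.0322 × 0.5430 = 767.86 W/m².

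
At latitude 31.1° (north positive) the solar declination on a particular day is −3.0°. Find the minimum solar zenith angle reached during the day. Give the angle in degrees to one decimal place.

At local solar noon the hour angle is zero, so the zenith angle is |φ − δ| = |31.1° − (-3.0°)| = 34.1°.

34.1°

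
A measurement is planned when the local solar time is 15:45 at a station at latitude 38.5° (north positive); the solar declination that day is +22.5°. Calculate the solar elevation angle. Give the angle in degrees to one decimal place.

39.8°

Hour angle H = 15° × (15.75 − 12) = 56.25°.
cos θ_z = sin(38.5°) sin(22.5°) + cos(38.5°) cos(22.5°) cos(56.25°) = 0.2382 + 0.4017 = 0.6399.
θ_z = arccos(0.6399) = 50.22°, so the elevation is 90° − 50.22° = 39.78°.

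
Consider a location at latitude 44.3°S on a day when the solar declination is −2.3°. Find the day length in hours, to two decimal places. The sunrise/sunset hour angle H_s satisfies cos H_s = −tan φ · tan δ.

12.30 hours

cos H_s = −tan(-44.3°) · tan(-2.3°) = -0.0392, so H_s = arccos(-0.0392) = 92.25°.
Day length = 2 H_s / 15° h⁻¹ = 184.50° / 15 = 12.300 h.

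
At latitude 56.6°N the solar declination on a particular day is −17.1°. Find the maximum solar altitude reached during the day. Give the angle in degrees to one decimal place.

At local solar noon the hour angle is zero, so the elevation is 90° − |φ − δ| = 90° − |56.6° − (-17.1°)| = 90° − 73.7° = 16.3°.

16.3°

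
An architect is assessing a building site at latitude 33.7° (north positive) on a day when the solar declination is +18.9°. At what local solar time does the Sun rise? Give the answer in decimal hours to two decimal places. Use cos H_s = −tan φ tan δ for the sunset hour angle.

5.12 h

−tan φ tan δ = −(0.6669)(0.3424) = -0.2283; H_s = arccos(-0.2283) = 103.20°.
Sunrise is at 12 − H_s/15 = 12 − 6.880 = 5.120 h local solar time.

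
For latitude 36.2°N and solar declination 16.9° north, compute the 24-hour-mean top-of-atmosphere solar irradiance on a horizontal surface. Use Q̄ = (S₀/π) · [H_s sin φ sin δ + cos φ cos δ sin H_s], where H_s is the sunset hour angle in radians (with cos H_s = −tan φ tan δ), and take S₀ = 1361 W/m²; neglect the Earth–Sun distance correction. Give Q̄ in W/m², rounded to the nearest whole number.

−tan φ tan δ = −(0.7319)(0.3038) = -0.2224; H_s = arccos(-0.2224) = 102.85°. In radians, H_s = 1.7951.
H_s sin φ sin δ = 1.7951 × 0.5906 × 0.2907 = 0.3082.
cos φ cos δ sin H_s = 0.8070 × 0.9568 × 0.9749 = 0.7528.
Q̄ = (1361/π) × (0.3082 + 0.7528) = 433.22 × 1.0610 = 459.65 W/m².

460 W/m²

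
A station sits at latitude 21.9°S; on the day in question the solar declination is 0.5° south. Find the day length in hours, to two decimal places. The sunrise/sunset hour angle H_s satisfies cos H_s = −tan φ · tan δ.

12.03 hours

−tan φ tan δ = −(-0.4020)(-0.0087) = -0.0035; H_s = arccos(-0.0035) = 90.20°.
Day length = 2 H_s / 15° h⁻¹ = 180.40° / 15 = 12.027 h.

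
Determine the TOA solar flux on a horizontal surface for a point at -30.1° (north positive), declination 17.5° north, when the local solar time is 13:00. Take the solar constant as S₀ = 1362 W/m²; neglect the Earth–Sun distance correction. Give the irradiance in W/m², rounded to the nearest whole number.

880 W/m²

Hour angle H = 15° × (13 − 12) = 15.00°.
With φ = -30.1°, δ = 17.5°, H = 15.00°: sin φ sin δ = -0.1508, cos φ cos δ cos H = 0.7970, so cos θ_z = 0.6462.
Top-of-atmosphere irradiance = S₀ cos θ_z = 1362 × 0.6462 = 880.12 W/m².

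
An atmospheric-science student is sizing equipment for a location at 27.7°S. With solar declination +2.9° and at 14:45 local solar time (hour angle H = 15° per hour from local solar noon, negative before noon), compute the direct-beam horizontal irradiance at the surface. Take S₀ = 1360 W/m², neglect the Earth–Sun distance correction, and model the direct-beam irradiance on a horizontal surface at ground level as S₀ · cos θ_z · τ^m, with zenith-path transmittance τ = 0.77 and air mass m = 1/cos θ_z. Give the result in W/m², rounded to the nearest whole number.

Hour angle H = 15° × (14.75 − 12) = 41.25°.
cos θ_z = sin φ sin δ + cos φ cos δ cos H = (-0.4648)(0.0506) + (0.8854)(0.9987)(0.7518) = 0.6413.
Air mass m = 1/cos θ_z = 1/0.6413 = 1.559; τ^m = 0.77^1.559 = 0.6653.
Surface direct beam = 1360 × 0.6413 × 0.6653 = 580.25 W/m².

580 W/m²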